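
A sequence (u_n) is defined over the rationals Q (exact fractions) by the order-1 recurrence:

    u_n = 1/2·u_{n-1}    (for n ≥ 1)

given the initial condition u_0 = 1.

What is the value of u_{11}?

u_1 = 1/2·1 = 1/2
u_2 = 1/2·1/2 = 1/4
u_3 = 1/2·1/4 = 1/8
u_4 = 1/2·1/8 = 1/16
u_5 = 1/2·1/16 = 1/32
u_6 = 1/2·1/32 = 1/64
u_7 = 1/2·1/64 = 1/128
u_8 = 1/2·1/128 = 1/256
u_9 = 1/2·1/256 = 1/512
u_10 = 1/2·1/512 = 1/1024
u_11 = 1/2·1/1024 = 1/2048

1/2048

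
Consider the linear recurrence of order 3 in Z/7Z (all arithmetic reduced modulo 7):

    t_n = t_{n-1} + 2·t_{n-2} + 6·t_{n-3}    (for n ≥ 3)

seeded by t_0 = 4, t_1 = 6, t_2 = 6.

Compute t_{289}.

4

t_3 = 1·6 + 2·6 + 6·4 = 0
t_4 = 1·0 + 2·6 + 6·6 = 6
t_5 = 1·6 + 2·0 + 6·6 = 0
t_6 = 1·0 + 2·6 + 6·0 = 5
t_7 = 1·5 + 2·0 + 6·6 = 6
t_8 = 1·6 + 2·5 + 6·0 = 2
t_9 = 1·2 + 2·6 + 6·5 = 2
t_10 = 1·2 + 2·2 + 6·6 = 0
t_11 = 1·0 + 2·2 + 6·2 = 2
t_12 = 1·2 + 2·0 + 6·2 = 0
t_13 = 1·0 + 2·2 + 6·0 = 4
t_14 = 1·4 + 2·0 + 6·2 = 2
t_15 = 1·2 + 2·4 + 6·0 = 3
t_16 = 1·3 + 2·2 + 6·4 = 3
t_17 = 1·3 + 2·3 + 6·2 = 0
t_18 = 1·0 + 2·3 + 6·3 = 3
t_19 = 1·3 + 2·0 + 6·3 = 0
t_20 = 1·0 + 2·3 + 6·0 = 6
t_21 = 1·6 + 2·0 + 6·3 = 3
t_22 = 1·3 + 2·6 + 6·0 = 1
t_23 = 1·1 + 2·3 + 6·6 = 1
t_24 = 1·1 + 2·1 + 6·3 = 0
t_25 = 1·0 + 2·1 + 6·1 = 1
t_26 = 1·1 + 2·0 + 6·1 = 0
t_27 = 1·0 + 2·1 + 6·0 = 2
t_28 = 1·2 + 2·0 + 6·1 = 1
t_29 = 1·1 + 2·2 + 6·0 = 5
t_30 = 1·5 + 2·1 + 6·2 = 5
t_31 = 1·5 + 2·5 + 6·1 = 0
t_32 = 1·0 + 2·5 + 6·5 = 5
t_33 = 1·5 + 2·0 + 6·5 = 0
t_34 = 1·0 + 2·5 + 6·0 = 3
t_35 = 1·3 + 2·0 + 6·5 = 5
t_36 = 1·5 + 2·3 + 6·0 = 4
t_37 = 1·4 + 2·5 + 6·3 = 4
t_38 = 1·4 + 2·4 + 6·5 = 0
t_39 = 1·0 + 2·4 + 6·4 = 4
t_40 = 1·4 + 2·0 + 6·4 = 0
t_41 = 1·0 + 2·4 + 6·0 = 1
t_42 = 1·1 + 2·0 + 6·4 = 4
t_43 = 1·4 + 2·1 + 6·0 = 6
t_44 = 1·6 + 2·4 + 6·1 = 6
(t_42, t_43, t_44) = (4, 6, 6) = (t_0, t_1, t_2), so the sequence has period 42.
289 ≡ 37 (mod 42), hence t_289 = t_37 = 4.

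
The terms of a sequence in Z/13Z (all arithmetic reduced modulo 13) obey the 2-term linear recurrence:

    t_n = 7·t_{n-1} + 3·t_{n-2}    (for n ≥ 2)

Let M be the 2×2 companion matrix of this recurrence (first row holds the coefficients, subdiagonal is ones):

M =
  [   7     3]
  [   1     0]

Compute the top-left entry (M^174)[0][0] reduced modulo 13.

(M^174)[0][0] is the top entry after applying M 174 times to the unit state (1, 0). Equivalently it is h_{175} for the auxiliary sequence (h_n) obeying the same recurrence with h_1 = 1 and h_i = 0 for 0 ≤ i < 1:
h_2 = 7·1 + 3·0 = 7
h_3 = 7·7 + 3·1 = 0
h_4 = 7·0 + 3·7 = 8
h_5 = 7·8 + 3·0 = 4
h_6 = 7·4 + 3·8 = 0
h_7 = 7·0 + 3·4 = 12
h_8 = 7·12 + 3·0 = 6
h_9 = 7·6 + 3·12 = 0
h_10 = 7·0 + 3·6 = 5
h_11 = 7·5 + 3·0 = 9
h_12 = 7·9 + 3·5 = 0
h_13 = 7·0 + 3·9 = 1
(h_12, h_13) = (0, 1) = (h_0, h_1), so the sequence has period 12.
175 ≡ 7 (mod 12), hence h_175 = h_7 = 12.

12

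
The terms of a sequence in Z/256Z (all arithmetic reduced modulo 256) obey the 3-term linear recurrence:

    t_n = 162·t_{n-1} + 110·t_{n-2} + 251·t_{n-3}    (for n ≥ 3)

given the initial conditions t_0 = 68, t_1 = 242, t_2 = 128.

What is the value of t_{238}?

t_3 = 162·128 + 110·242 + 251·68 = 168
t_4 = 162·168 + 110·128 + 251·242 = 150
t_5 = 162·150 + 110·168 + 251·128 = 156
t_6 = 162·156 + 110·150 + 251·168 = 228
t_7 = 162·228 + 110·156 + 251·150 = 98
t_8 = 162·98 + 110·228 + 251·156 = 240
t_9 = 162·240 + 110·98 + 251·228 = 136
t_10 = 162·136 + 110·240 + 251·98 = 70
t_11 = 162·70 + 110·136 + 251·240 = 12
t_12 = 162·12 + 110·70 + 251·136 = 4
t_13 = 162·4 + 110·12 + 251·70 = 82
t_14 = 162·82 + 110·4 + 251·12 = 96
t_15 = 162·96 + 110·82 + 251·4 = 232
t_16 = 162·232 + 110·96 + 251·82 = 118
t_17 = 162·118 + 110·232 + 251·96 = 124
t_18 = 162·124 + 110·118 + 251·232 = 164
t_19 = 162·164 + 110·124 + 251·118 = 194
t_20 = 162·194 + 110·164 + 251·124 = 208
t_21 = 162·208 + 110·194 + 251·164 = 200
t_22 = 162·200 + 110·208 + 251·194 = 38
t_23 = 162·38 + 110·200 + 251·208 = 236
t_24 = 162·236 + 110·38 + 251·200 = 196
t_25 = 162·196 + 110·236 + 251·38 = 178
t_26 = 162·178 + 110·196 + 251·236 = 64
t_27 = 162·64 + 110·178 + 251·196 = 40
t_28 = 162·40 + 110·64 + 251·178 = 86
t_29 = 162·86 + 110·40 + 251·64 = 92
t_30 = 162·92 + 110·86 + 251·40 = 100
t_31 = 162·100 + 110·92 + 251·86 = 34
t_32 = 162·34 + 110·100 + 251·92 = 176
t_33 = 162·176 + 110·34 + 251·100 = 8
t_34 = 162·8 + 110·176 + 251·34 = 6
t_35 = 162·6 + 110·8 + 251·176 = 204
t_36 = 162·204 + 110·6 + 251·8 = 132
t_37 = 162·132 + 110·204 + 251·6 = 18
t_38 = 162·18 + 110·132 + 251·204 = 32
t_39 = 162·32 + 110·18 + 251·132 = 104
t_40 = 162·104 + 110·32 + 251·18 = 54
t_41 = 162·54 + 110·104 + 251·32 = 60
t_42 = 162·60 + 110·54 + 251·104 = 36
t_43 = 162·36 + 110·60 + 251·54 = 130
t_44 = 162·130 + 110·36 + 251·60 = 144
t_45 = 162·144 + 110·130 + 251·36 = 72
t_46 = 162·72 + 110·144 + 251·130 = 230
t_47 = 162·230 + 110·72 + 251·144 = 172
t_48 = 162·172 + 110·230 + 251·72 = 68
t_49 = 162·68 + 110·172 + 251·230 = 114
t_50 = 162·114 + 110·68 + 251·172 = 0
t_51 = 162·0 + 110·114 + 251·68 = 168
t_52 = 162·168 + 110·0 + 251·114 = 22
t_53 = 162·22 + 110·168 + 251·0 = 28
t_54 = 162·28 + 110·22 + 251·168 = 228
t_55 = 162·228 + 110·28 + 251·22 = 226
t_56 = 162·226 + 110·228 + 251·28 = 112
t_57 = 162·112 + 110·226 + 251·228 = 136
t_58 = 162·136 + 110·112 + 251·226 = 198
t_59 = 162·198 + 110·136 + 251·112 = 140
t_60 = 162·140 + 110·198 + 251·136 = 4
t_61 = 162·4 + 110·140 + 251·198 = 210
t_62 = 162·210 + 110·4 + 251·140 = 224
t_63 = 162·224 + 110·210 + 251·4 = 232
t_64 = 162·232 + 110·224 + 251·210 = 246
t_65 = 162·246 + 110·232 + 251·224 = 252
t_66 = 162·252 + 110·246 + 251·232 = 164
t_67 = 162·164 + 110·252 + 251·246 = 66
t_68 = 162·66 + 110·164 + 251·252 = 80
t_69 = 162·80 + 110·66 + 251·164 = 200
t_70 = 162·200 + 110·80 + 251·66 = 166
t_71 = 162·166 + 110·200 + 251·80 = 108
t_72 = 162·108 + 110·166 + 251·200 = 196
t_73 = 162·196 + 110·108 + 251·166 = 50
t_74 = 162·50 + 110·196 + 251·108 = 192
t_75 = 162·192 + 110·50 + 251·196 = 40
t_76 = 162·40 + 110·192 + 251·50 = 214
t_77 = 162·214 + 110·40 + 251·192 = 220
t_78 = 162·220 + 110·214 + 251·40 = 100
t_79 = 162·100 + 110·220 + 251·214 = 162
t_80 = 162·162 + 110·100 + 251·220 = 48
t_81 = 162·48 + 110·162 + 251·100 = 8
t_82 = 162·8 + 110·48 + 251·162 = 134
t_83 = 162·134 + 110·8 + 251·48 = 76
t_84 = 162·76 + 110·134 + 251·8 = 132
t_85 = 162·132 + 110·76 + 251·134 = 146
t_86 = 162·146 + 110·132 + 251·76 = 160
t_87 = 162·160 + 110·146 + 251·132 = 104
t_88 = 162·104 + 110·160 + 251·146 = 182
t_89 = 162·182 + 110·104 + 251·160 = 188
t_90 = 162·188 + 110·182 + 251·104 = 36
t_91 = 162·36 + 110·188 + 251·182 = 2
t_92 = 162·2 + 110·36 + 251·188 = 16
t_93 = 162·16 + 110·2 + 251·36 = 72
t_94 = 162·72 + 110·16 + 251·2 = 102
t_95 = 162·102 + 110·72 + 251·16 = 44
t_96 = 162·44 + 110·102 + 251·72 = 68
t_97 = 162·68 + 110·44 + 251·102 = 242
t_98 = 162·242 + 110·68 + 251·44 = 128
(t_96, t_97, t_98) = (68, 242, 128) = (t_0, t_1, t_2), so the sequence has period 96.
238 ≡ 46 (mod 96), hence t_238 = t_46 = 230.

230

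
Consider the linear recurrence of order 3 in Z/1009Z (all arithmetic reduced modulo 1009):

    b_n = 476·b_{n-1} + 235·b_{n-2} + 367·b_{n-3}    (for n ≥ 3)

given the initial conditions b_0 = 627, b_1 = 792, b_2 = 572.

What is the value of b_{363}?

b_3 = 476·572 + 235·792 + 367·627 = 363
b_4 = 476·363 + 235·572 + 367·792 = 544
b_5 = 476·544 + 235·363 + 367·572 = 232
b_6 = 476·232 + 235·544 + 367·363 = 181
b_7 = 476·181 + 235·232 + 367·544 = 291
b_8 = 476·291 + 235·181 + 367·232 = 828
Continuing the recurrence:
  b_9 = 224;  b_10 = 365;  b_11 = 531;  b_12 = 995;  b_13 = 835;  b_14 = 800
  b_15 = 793;  b_16 = 137;  b_17 = 307;  b_18 = 173;  b_19 = 954;  b_20 = 10
  b_21 = 840;  b_22 = 603;  b_23 = 751;  b_24 = 261;  b_25 = 369;  b_26 = 24
  b_27 = 198;  b_28 = 214;  b_29 = 807;  b_30 = 570;  b_31 = 697;  b_32 = 96
  b_33 = 955;  b_34 = 405;  b_35 = 405;  b_36 = 752;  b_37 = 398;  b_38 = 213
  b_39 = 708;  b_40 = 377;  b_41 = 223;  b_42 = 529;  b_43 = 626;  b_44 = 641
  b_45 = 609;  b_46 = 285;  b_47 = 441;  b_48 = 939;  b_49 = 353;  b_50 = 635
  b_51 = 321;  b_52 = 729;  b_53 = 643;  b_54 = 889;  b_55 = 306;  b_56 = 287
  b_57 = 15;  b_58 = 222;  b_59 = 618;  b_60 = 711;  b_61 = 100;  b_62 = 558
  b_63 = 140;  b_64 = 382;  b_65 = 783;  b_66 = 277;  b_67 = 992;  b_68 = 295
  b_69 = 969;  b_70 = 659;  b_71 = 877;  b_72 = 669;  b_73 = 561;  b_74 = 459
  b_75 = 532;  b_76 = 935;  b_77 = 954;  b_78 = 324;  b_79 = 124;  b_80 = 962
  b_81 = 560;  b_82 = 341;  b_83 = 201;  b_84 = 938;  b_85 = 353;  b_86 = 103
  b_87 = 990;  b_88 = 425;  b_89 = 539;  b_90 = 352;  b_91 = 178;  b_92 = 3
  b_93 = 912;  b_94 = 688;  b_95 = 67;  b_96 = 569;  b_97 = 279;  b_98 = 516
  b_99 = 369;  b_100 = 742;  b_101 = 672;  b_102 = 49;  b_103 = 517;  b_104 = 740
  b_105 = 335;  b_106 = 437;  b_107 = 340;  b_108 = 24;  b_109 = 462;  b_110 = 209
  b_111 = 936;  b_112 = 283;  b_113 = 528;  b_114 = 450;  b_115 = 199;  b_116 = 740
  b_117 = 124;  b_118 = 230;  b_119 = 546;  b_120 = 250;  b_121 = 768;  b_122 = 129
  b_123 = 664;  b_124 = 637;  b_125 = 77;  b_126 = 201;  b_127 = 454;  b_128 = 1006
  b_129 = 436;  b_130 = 119;  b_131 = 599;  b_132 = 889;  b_133 = 184;  b_134 = 733
  b_135 = 3;  b_136 = 60;  b_137 = 621;  b_138 = 25;  b_139 = 253;  b_140 = 51
  b_141 = 78;  b_142 = 704;  b_143 = 839;  b_144 = 138;  b_145 = 577;  b_146 = 514
  b_147 = 62;  b_148 = 839;  b_149 = 199;  b_150 = 844;  b_151 = 681;  b_152 = 219
  b_153 = 915;  b_154 = 362;  b_155 = 543;  b_156 = 286;  b_157 = 58;  b_158 = 480
  b_159 = 985;  b_160 = 573;  b_161 = 317;  b_162 = 273;  b_163 = 35;  b_164 = 399
  b_165 = 685;  b_166 = 818;  b_167 = 566;  b_168 = 687;  b_169 = 451;  b_170 = 641
  b_171 = 317;  b_172 = 886;  b_173 = 962;  b_174 = 486;  b_175 = 593;  b_176 = 854
  b_177 = 768;  b_178 = 905;  b_179 = 434;  b_180 = 869;  b_181 = 209;  b_182 = 855
  b_183 = 106;  b_184 = 159;  b_185 = 689;  b_186 = 631;  b_187 = 989;  b_188 = 136
  b_189 = 12;  b_190 = 62;  b_191 = 515;  b_192 = 765;  b_193 = 392;  b_194 = 422
  b_195 = 635;  b_196 = 434;  b_197 = 129;  b_198 = 911;  b_199 = 676;  b_200 = 2
  b_201 = 748;  b_202 = 219;  b_203 = 256;  b_204 = 850;  b_205 = 273;  b_206 = 879
  b_207 = 426;  b_208 = 996;  b_209 = 807;  b_210 = 631;  b_211 = 910;  b_212 = 793
  b_213 = 560;  b_214 = 874;  b_215 = 176;  b_216 = 276;  b_217 = 93;  b_218 = 172
  b_219 = 192;  b_220 = 467;  b_221 = 593;  b_222 = 355;  b_223 = 449;  b_224 = 190
  b_225 = 333;  b_226 = 665;  b_227 = 385;  b_228 = 633;  b_229 = 168;  b_230 = 724
  b_231 = 925;  b_232 = 102;  b_233 = 901;  b_234 = 256;  b_235 = 722;  b_236 = 956
  b_237 = 270;  b_238 = 646;  b_239 = 363;  b_240 = 917;  b_241 = 111;  b_242 = 979
  b_243 = 239;  b_244 = 137;  b_245 = 386;  b_246 = 944;  b_247 = 68;  b_248 = 342
  b_249 = 540;  b_250 = 135;  b_251 = 857;  b_252 = 149;  b_253 = 1002;  b_254 = 115
  b_255 = 824;  b_256 = 972;  b_257 = 289;  b_258 = 434;  b_259 = 598;  b_260 = 309
  b_261 = 914;  b_262 = 665;  b_263 = 991;  b_264 = 843;  b_265 = 378;  b_266 = 115
  b_267 = 919;  b_268 = 822;  b_269 = 655;  b_270 = 717;  b_271 = 790;  b_272 = 927
  b_273 = 103;  b_274 = 844;  b_275 = 327;  b_276 = 301;  b_277 = 144;  b_278 = 984
  b_279 = 228;  b_280 = 115;  b_281 = 263;  b_282 = 792;  b_283 = 718;  b_284 = 847
  b_285 = 880;  b_286 = 574;  b_287 = 826;  b_288 = 439;  b_289 = 260;  b_290 = 342
  b_291 = 576;  b_292 = 961;  b_293 = 911;  b_294 = 96;  b_295 = 5;  b_296 = 73
  b_297 = 525;  b_298 = 496;  b_299 = 824;  b_300 = 204;  b_301 = 564;  b_302 = 295
  b_303 = 732;  b_304 = 174;  b_305 = 878;  b_306 = 982;  b_307 = 41;  b_308 = 409
  b_309 = 682;  b_310 = 915;  b_311 = 262;  b_312 = 775;  b_313 = 444;  b_314 = 258
  b_315 = 10;  b_316 = 304;  b_317 = 589;  b_318 = 306;  b_319 = 111;  b_320 = 876
  b_321 = 413;  b_322 = 234;  b_323 = 206;  b_324 = 908;  b_325 = 447;  b_326 = 281
  b_327 = 943;  b_328 = 904;  b_329 = 304;  b_330 = 961;  b_331 = 976;  b_332 = 833
  b_333 = 834;  b_334 = 453;  b_335 = 939;  b_336 = 838;  b_337 = 802;  b_338 = 60
  b_339 = 905;  b_340 = 626;  b_341 = 928;  b_342 = 765;  b_343 = 726;  b_344 = 205
  b_345 = 49;  b_346 = 935;  b_347 = 67;  b_348 = 197;  b_349 = 630;  b_350 = 461
  b_351 = 870;  b_352 = 951;  b_353 = 951;  b_354 = 577;  b_355 = 603;  b_356 = 764
  b_357 = 738;  b_358 = 424;  b_359 = 801;  b_360 = 57;  b_361 = 672
b_362 = 476·672 + 235·57 + 367·801 = 645
b_363 = 476·645 + 235·672 + 367·57 = 530

530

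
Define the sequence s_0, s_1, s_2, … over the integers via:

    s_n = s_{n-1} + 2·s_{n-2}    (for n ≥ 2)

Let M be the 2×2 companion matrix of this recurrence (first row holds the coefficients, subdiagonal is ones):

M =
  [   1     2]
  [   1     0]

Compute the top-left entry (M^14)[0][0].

10923

(M^14)[0][0] is the top entry after applying M 14 times to the unit state (1, 0). Equivalently it is h_{15} for the auxiliary sequence (h_n) obeying the same recurrence with h_1 = 1 and h_i = 0 for 0 ≤ i < 1:
h_2 = 1·1 + 2·0 = 1
h_3 = 1·1 + 2·1 = 3
h_4 = 1·3 + 2·1 = 5
h_5 = 1·5 + 2·3 = 11
h_6 = 1·11 + 2·5 = 21
h_7 = 1·21 + 2·11 = 43
h_8 = 1·43 + 2·21 = 85
h_9 = 1·85 + 2·43 = 171
h_10 = 1·171 + 2·85 = 341
h_11 = 1·341 + 2·171 = 683
h_12 = 1·683 + 2·341 = 1365
h_13 = 1·1365 + 2·683 = 2731
h_14 = 1·2731 + 2·1365 = 5461
h_15 = 1·5461 + 2·2731 = 10923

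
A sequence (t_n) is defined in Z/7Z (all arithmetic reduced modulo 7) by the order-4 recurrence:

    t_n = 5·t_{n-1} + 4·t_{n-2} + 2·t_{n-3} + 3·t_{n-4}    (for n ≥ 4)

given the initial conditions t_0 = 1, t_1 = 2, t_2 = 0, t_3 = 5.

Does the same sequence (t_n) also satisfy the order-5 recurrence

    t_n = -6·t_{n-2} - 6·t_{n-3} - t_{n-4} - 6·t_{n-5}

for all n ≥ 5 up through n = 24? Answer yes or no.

Terms t_0..t_24: 1, 2, 0, 5, 4, 4, 4, 3, 2, 0, 5, 3, 6, 3, 4, 4, 4, 4, 0, 1, 4, 1, 2, 4, 0
n=5: candidate gives 4, actual t_5 = 4 ✓
n=6: candidate gives 4, actual t_6 = 4 ✓
n=7: candidate gives 3, actual t_7 = 3 ✓
n=8: candidate gives 2, actual t_8 = 2 ✓
n=9: candidate gives 0, actual t_9 = 0 ✓
n=10: candidate gives 5, actual t_10 = 5 ✓
n=11: candidate gives 3, actual t_11 = 3 ✓
n=12: candidate gives 6, actual t_12 = 6 ✓
n=13: candidate gives 3, actual t_13 = 3 ✓
n=14: candidate gives 4, actual t_14 = 4 ✓
n=15: candidate gives 4, actual t_15 = 4 ✓
n=16: candidate gives 4, actual t_16 = 4 ✓
n=17: candidate gives 4, actual t_17 = 4 ✓
n=18: candidate gives 0, actual t_18 = 0 ✓
n=19: candidate gives 1, actual t_19 = 1 ✓
n=20: candidate gives 4, actual t_20 = 4 ✓
n=21: candidate gives 1, actual t_21 = 1 ✓
n=22: candidate gives 2, actual t_22 = 2 ✓
n=23: candidate gives 4, actual t_23 = 4 ✓
n=24: candidate gives 0, actual t_24 = 0 ✓

yes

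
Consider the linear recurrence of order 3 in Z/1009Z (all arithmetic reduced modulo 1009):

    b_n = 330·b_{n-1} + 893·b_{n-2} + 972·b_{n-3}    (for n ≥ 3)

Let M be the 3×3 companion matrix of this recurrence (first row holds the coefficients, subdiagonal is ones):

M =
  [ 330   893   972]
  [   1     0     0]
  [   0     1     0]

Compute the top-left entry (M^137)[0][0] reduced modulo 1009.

(M^137)[0][0] is the top entry after applying M 137 times to the unit state (1, 0, 0). Equivalently it is h_{139} for the auxiliary sequence (h_n) obeying the same recurrence with h_2 = 1 and h_i = 0 for 0 ≤ i < 2:
h_3 = 330·1 + 893·0 + 972·0 = 330
h_4 = 330·330 + 893·1 + 972·0 = 821
h_5 = 330·821 + 893·330 + 972·1 = 543
h_6 = 330·543 + 893·821 + 972·330 = 105
h_7 = 330·105 + 893·543 + 972·821 = 816
h_8 = 330·816 + 893·105 + 972·543 = 903
Continuing the recurrence:
  h_9 = 676;  h_10 = 357;  h_11 = 938;  h_12 = 956;  h_13 = 744;  h_14 = 27
  h_15 = 242;  h_16 = 768;  h_17 = 371;  h_18 = 172;  h_19 = 443;  h_20 = 512
  h_21 = 218;  h_22 = 193;  h_23 = 287;  h_24 = 689;  h_25 = 272;  h_26 = 226
  h_27 = 382;  h_28 = 988;  h_29 = 936;  h_30 = 536;  h_31 = 469;  h_32 = 449
  h_33 = 277;  h_34 = 784;  h_35 = 103;  h_36 = 400;  h_37 = 234;  h_38 = 775
  h_39 = 907;  h_40 = 970;  h_41 = 557;  h_42 = 398;  h_43 = 568;  h_44 = 592
  h_45 = 729;  h_46 = 541;  h_47 = 423;  h_48 = 420;  h_49 = 903;  h_50 = 540
  h_51 = 399;  h_52 = 304;  h_53 = 759;  h_54 = 661;  h_55 = 785;  h_56 = 923
  h_57 = 390;  h_58 = 659;  h_59 = 855;  h_60 = 575;  h_61 = 602;  h_62 = 434
  h_63 = 654;  h_64 = 933;  h_65 = 42;  h_66 = 496;  h_67 = 180;  h_68 = 310
  h_69 = 510;  h_70 = 564;  h_71 = 464;  h_72 = 214;  h_73 = 973;  h_74 = 614
  h_75 = 105;  h_76 = 73;  h_77 = 291;  h_78 = 939;  h_79 = 983;  h_80 = 881
  h_81 = 699;  h_82 = 284;  h_83 = 219;  h_84 = 346;  h_85 = 575;  h_86 = 251
  h_87 = 301;  h_88 = 507;  h_89 = 9;  h_90 = 624;  h_91 = 461;  h_92 = 711
  h_93 = 662;  h_94 = 874;  h_95 = 674;  h_96 = 687;  h_97 = 153;  h_98 = 346
  h_99 = 383;  h_100 = 882;  h_101 = 751;  h_102 = 177;  h_103 = 209;  h_104 = 471
  h_105 = 530;  h_106 = 532;  h_107 = 798;  h_108 = 398;  h_109 = 926;  h_110 = 843
  h_111 = 662;  h_112 = 645;  h_113 = 940;  h_114 = 5;  h_115 = 924;  h_116 = 157
  h_117 = 945;  h_118 = 137;  h_119 = 411;  h_120 = 17;  h_121 = 288;  h_122 = 168
  h_123 = 214;  h_124 = 116;  h_125 = 177;  h_126 = 712;  h_127 = 264;  h_128 = 1006
  h_129 = 564;  h_130 = 125;  h_131 = 153;  h_132 = 996;  h_133 = 580;  h_134 = 582
  h_135 = 145;  h_136 = 247;  h_137 = 778
h_138 = 330·778 + 893·247 + 972·145 = 743
h_139 = 330·743 + 893·778 + 972·247 = 507

507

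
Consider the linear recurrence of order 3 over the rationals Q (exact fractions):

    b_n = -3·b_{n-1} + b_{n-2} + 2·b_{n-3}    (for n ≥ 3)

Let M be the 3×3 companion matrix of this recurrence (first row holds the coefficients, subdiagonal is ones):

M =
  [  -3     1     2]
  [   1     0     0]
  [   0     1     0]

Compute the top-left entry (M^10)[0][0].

88585

(M^10)[0][0] is the top entry after applying M 10 times to the unit state (1, 0, 0). Equivalently it is h_{12} for the auxiliary sequence (h_n) obeying the same recurrence with h_2 = 1 and h_i = 0 for 0 ≤ i < 2:
h_3 = -3·1 + 1·0 + 2·0 = -3
h_4 = -3·-3 + 1·1 + 2·0 = 10
h_5 = -3·10 + 1·-3 + 2·1 = -31
h_6 = -3·-31 + 1·10 + 2·-3 = 97
h_7 = -3·97 + 1·-31 + 2·10 = -302
h_8 = -3·-302 + 1·97 + 2·-31 = 941
h_9 = -3·941 + 1·-302 + 2·97 = -2931
h_10 = -3·-2931 + 1·941 + 2·-302 = 9130
h_11 = -3·9130 + 1·-2931 + 2·941 = -28439
h_12 = -3·-28439 + 1·9130 + 2·-2931 = 88585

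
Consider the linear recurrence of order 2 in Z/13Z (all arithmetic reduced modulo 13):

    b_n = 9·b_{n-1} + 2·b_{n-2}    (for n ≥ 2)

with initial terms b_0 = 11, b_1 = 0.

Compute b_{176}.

b_2 = 9·0 + 2·11 = 9
b_3 = 9·9 + 2·0 = 3
b_4 = 9·3 + 2·9 = 6
b_5 = 9·6 + 2·3 = 8
b_6 = 9·8 + 2·6 = 6
b_7 = 9·6 + 2·8 = 5
b_8 = 9·5 + 2·6 = 5
b_9 = 9·5 + 2·5 = 3
b_10 = 9·3 + 2·5 = 11
b_11 = 9·11 + 2·3 = 1
b_12 = 9·1 + 2·11 = 5
b_13 = 9·5 + 2·1 = 8
b_14 = 9·8 + 2·5 = 4
b_15 = 9·4 + 2·8 = 0
b_16 = 9·0 + 2·4 = 8
b_17 = 9·8 + 2·0 = 7
b_18 = 9·7 + 2·8 = 1
b_19 = 9·1 + 2·7 = 10
b_20 = 9·10 + 2·1 = 1
b_21 = 9·1 + 2·10 = 3
b_22 = 9·3 + 2·1 = 3
b_23 = 9·3 + 2·3 = 7
b_24 = 9·7 + 2·3 = 4
b_25 = 9·4 + 2·7 = 11
b_26 = 9·11 + 2·4 = 3
b_27 = 9·3 + 2·11 = 10
b_28 = 9·10 + 2·3 = 5
b_29 = 9·5 + 2·10 = 0
b_30 = 9·0 + 2·5 = 10
b_31 = 9·10 + 2·0 = 12
b_32 = 9·12 + 2·10 = 11
b_33 = 9·11 + 2·12 = 6
b_34 = 9·6 + 2·11 = 11
b_35 = 9·11 + 2·6 = 7
b_36 = 9·7 + 2·11 = 7
b_37 = 9·7 + 2·7 = 12
b_38 = 9·12 + 2·7 = 5
b_39 = 9·5 + 2·12 = 4
b_40 = 9·4 + 2·5 = 7
b_41 = 9·7 + 2·4 = 6
b_42 = 9·6 + 2·7 = 3
b_43 = 9·3 + 2·6 = 0
b_44 = 9·0 + 2·3 = 6
b_45 = 9·6 + 2·0 = 2
b_46 = 9·2 + 2·6 = 4
b_47 = 9·4 + 2·2 = 1
b_48 = 9·1 + 2·4 = 4
b_49 = 9·4 + 2·1 = 12
b_50 = 9·12 + 2·4 = 12
b_51 = 9·12 + 2·12 = 2
b_52 = 9·2 + 2·12 = 3
b_53 = 9·3 + 2·2 = 5
b_54 = 9·5 + 2·3 = 12
b_55 = 9·12 + 2·5 = 1
b_56 = 9·1 + 2·12 = 7
b_57 = 9·7 + 2·1 = 0
b_58 = 9·0 + 2·7 = 1
b_59 = 9·1 + 2·0 = 9
b_60 = 9·9 + 2·1 = 5
b_61 = 9·5 + 2·9 = 11
b_62 = 9·11 + 2·5 = 5
b_63 = 9·5 + 2·11 = 2
b_64 = 9·2 + 2·5 = 2
b_65 = 9·2 + 2·2 = 9
b_66 = 9·9 + 2·2 = 7
b_67 = 9·7 + 2·9 = 3
b_68 = 9·3 + 2·7 = 2
b_69 = 9·2 + 2·3 = 11
b_70 = 9·11 + 2·2 = 12
b_71 = 9·12 + 2·11 = 0
b_72 = 9·0 + 2·12 = 11
b_73 = 9·11 + 2·0 = 8
b_74 = 9·8 + 2·11 = 3
b_75 = 9·3 + 2·8 = 4
b_76 = 9·4 + 2·3 = 3
b_77 = 9·3 + 2·4 = 9
b_78 = 9·9 + 2·3 = 9
b_79 = 9·9 + 2·9 = 8
b_80 = 9·8 + 2·9 = 12
b_81 = 9·12 + 2·8 = 7
b_82 = 9·7 + 2·12 = 9
b_83 = 9·9 + 2·7 = 4
b_84 = 9·4 + 2·9 = 2
b_85 = 9·2 + 2·4 = 0
b_86 = 9·0 + 2·2 = 4
b_87 = 9·4 + 2·0 = 10
b_88 = 9·10 + 2·4 = 7
b_89 = 9·7 + 2·10 = 5
b_90 = 9·5 + 2·7 = 7
b_91 = 9·7 + 2·5 = 8
b_92 = 9·8 + 2·7 = 8
b_93 = 9·8 + 2·8 = 10
b_94 = 9·10 + 2·8 = 2
b_95 = 9·2 + 2·10 = 12
b_96 = 9·12 + 2·2 = 8
b_97 = 9·8 + 2·12 = 5
b_98 = 9·5 + 2·8 = 9
b_99 = 9·9 + 2·5 = 0
b_100 = 9·0 + 2·9 = 5
b_101 = 9·5 + 2·0 = 6
b_102 = 9·6 + 2·5 = 12
b_103 = 9·12 + 2·6 = 3
b_104 = 9·3 + 2·12 = 12
b_105 = 9·12 + 2·3 = 10
b_106 = 9·10 + 2·12 = 10
b_107 = 9·10 + 2·10 = 6
b_108 = 9·6 + 2·10 = 9
b_109 = 9·9 + 2·6 = 2
b_110 = 9·2 + 2·9 = 10
b_111 = 9·10 + 2·2 = 3
b_112 = 9·3 + 2·10 = 8
b_113 = 9·8 + 2·3 = 0
b_114 = 9·0 + 2·8 = 3
b_115 = 9·3 + 2·0 = 1
b_116 = 9·1 + 2·3 = 2
b_117 = 9·2 + 2·1 = 7
b_118 = 9·7 + 2·2 = 2
b_119 = 9·2 + 2·7 = 6
b_120 = 9·6 + 2·2 = 6
b_121 = 9·6 + 2·6 = 1
b_122 = 9·1 + 2·6 = 8
b_123 = 9·8 + 2·1 = 9
b_124 = 9·9 + 2·8 = 6
b_125 = 9·6 + 2·9 = 7
b_126 = 9·7 + 2·6 = 10
b_127 = 9·10 + 2·7 = 0
b_128 = 9·0 + 2·10 = 7
b_129 = 9·7 + 2·0 = 11
b_130 = 9·11 + 2·7 = 9
b_131 = 9·9 + 2·11 = 12
b_132 = 9·12 + 2·9 = 9
b_133 = 9·9 + 2·12 = 1
b_134 = 9·1 + 2·9 = 1
b_135 = 9·1 + 2·1 = 11
b_136 = 9·11 + 2·1 = 10
b_137 = 9·10 + 2·11 = 8
b_138 = 9·8 + 2·10 = 1
b_139 = 9·1 + 2·8 = 12
b_140 = 9·12 + 2·1 = 6
b_141 = 9·6 + 2·12 = 0
b_142 = 9·0 + 2·6 = 12
b_143 = 9·12 + 2·0 = 4
b_144 = 9·4 + 2·12 = 8
b_145 = 9·8 + 2·4 = 2
b_146 = 9·2 + 2·8 = 8
b_147 = 9·8 + 2·2 = 11
b_148 = 9·11 + 2·8 = 11
b_149 = 9·11 + 2·11 = 4
b_150 = 9·4 + 2·11 = 6
b_151 = 9·6 + 2·4 = 10
b_152 = 9·10 + 2·6 = 11
b_153 = 9·11 + 2·10 = 2
b_154 = 9·2 + 2·11 = 1
b_155 = 9·1 + 2·2 = 0
b_156 = 9·0 + 2·1 = 2
b_157 = 9·2 + 2·0 = 5
b_158 = 9·5 + 2·2 = 10
b_159 = 9·10 + 2·5 = 9
b_160 = 9·9 + 2·10 = 10
b_161 = 9·10 + 2·9 = 4
b_162 = 9·4 + 2·10 = 4
b_163 = 9·4 + 2·4 = 5
b_164 = 9·5 + 2·4 = 1
b_165 = 9·1 + 2·5 = 6
b_166 = 9·6 + 2·1 = 4
b_167 = 9·4 + 2·6 = 9
b_168 = 9·9 + 2·4 = 11
b_169 = 9·11 + 2·9 = 0
b_170 = 9·0 + 2·11 = 9
b_171 = 9·9 + 2·0 = 3
b_172 = 9·3 + 2·9 = 6
b_173 = 9·6 + 2·3 = 8
b_174 = 9·8 + 2·6 = 6
b_175 = 9·6 + 2·8 = 5
b_176 = 9·5 + 2·6 = 5

5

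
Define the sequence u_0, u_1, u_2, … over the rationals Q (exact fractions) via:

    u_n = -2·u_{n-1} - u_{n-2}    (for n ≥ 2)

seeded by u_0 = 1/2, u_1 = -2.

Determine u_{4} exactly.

u_2 = -2·-2 + -1·1/2 = 7/2
u_3 = -2·7/2 + -1·-2 = -5
u_4 = -2·-5 + -1·7/2 = 13/2

13/2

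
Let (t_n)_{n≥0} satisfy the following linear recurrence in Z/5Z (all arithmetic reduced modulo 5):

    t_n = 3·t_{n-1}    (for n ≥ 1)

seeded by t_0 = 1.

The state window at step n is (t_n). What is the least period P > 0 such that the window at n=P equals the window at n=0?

4

n=0: window = (1)
n=1: window = (3)
n=2: window = (4)
n=3: window = (2)
n=4: window = (1)
window at n=4 equals window at n=0 → period = 4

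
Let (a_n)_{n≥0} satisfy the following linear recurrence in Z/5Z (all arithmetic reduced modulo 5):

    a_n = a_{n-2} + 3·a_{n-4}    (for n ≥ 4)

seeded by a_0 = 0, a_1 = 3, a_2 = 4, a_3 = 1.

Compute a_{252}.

a_4 = 0·1 + 1·4 + 0·3 + 3·0 = 4
a_5 = 0·4 + 1·1 + 0·4 + 3·3 = 0
a_6 = 0·0 + 1·4 + 0·1 + 3·4 = 1
a_7 = 0·1 + 1·0 + 0·4 + 3·1 = 3
a_8 = 0·3 + 1·1 + 0·0 + 3·4 = 3
a_9 = 0·3 + 1·3 + 0·1 + 3·0 = 3
a_10 = 0·3 + 1·3 + 0·3 + 3·1 = 1
a_11 = 0·1 + 1·3 + 0·3 + 3·3 = 2
a_12 = 0·2 + 1·1 + 0·3 + 3·3 = 0
a_13 = 0·0 + 1·2 + 0·1 + 3·3 = 1
a_14 = 0·1 + 1·0 + 0·2 + 3·1 = 3
a_15 = 0·3 + 1·1 + 0·0 + 3·2 = 2
a_16 = 0·2 + 1·3 + 0·1 + 3·0 = 3
a_17 = 0·3 + 1·2 + 0·3 + 3·1 = 0
a_18 = 0·0 + 1·3 + 0·2 + 3·3 = 2
a_19 = 0·2 + 1·0 + 0·3 + 3·2 = 1
a_20 = 0·1 + 1·2 + 0·0 + 3·3 = 1
a_21 = 0·1 + 1·1 + 0·2 + 3·0 = 1
a_22 = 0·1 + 1·1 + 0·1 + 3·2 = 2
a_23 = 0·2 + 1·1 + 0·1 + 3·1 = 4
a_24 = 0·4 + 1·2 + 0·1 + 3·1 = 0
a_25 = 0·0 + 1·4 + 0·2 + 3·1 = 2
a_26 = 0·2 + 1·0 + 0·4 + 3·2 = 1
a_27 = 0·1 + 1·2 + 0·0 + 3·4 = 4
a_28 = 0·4 + 1·1 + 0·2 + 3·0 = 1
a_29 = 0·1 + 1·4 + 0·1 + 3·2 = 0
a_30 = 0·0 + 1·1 + 0·4 + 3·1 = 4
a_31 = 0·4 + 1·0 + 0·1 + 3·4 = 2
a_32 = 0·2 + 1·4 + 0·0 + 3·1 = 2
a_33 = 0·2 + 1·2 + 0·4 + 3·0 = 2
a_34 = 0·2 + 1·2 + 0·2 + 3·4 = 4
a_35 = 0·4 + 1·2 + 0·2 + 3·2 = 3
a_36 = 0·3 + 1·4 + 0·2 + 3·2 = 0
a_37 = 0·0 + 1·3 + 0·4 + 3·2 = 4
a_38 = 0·4 + 1·0 + 0·3 + 3·4 = 2
a_39 = 0·2 + 1·4 + 0·0 + 3·3 = 3
a_40 = 0·3 + 1·2 + 0·4 + 3·0 = 2
a_41 = 0·2 + 1·3 + 0·2 + 3·4 = 0
a_42 = 0·0 + 1·2 + 0·3 + 3·2 = 3
a_43 = 0·3 + 1·0 + 0·2 + 3·3 = 4
a_44 = 0·4 + 1·3 + 0·0 + 3·2 = 4
a_45 = 0·4 + 1·4 + 0·3 + 3·0 = 4
a_46 = 0·4 + 1·4 + 0·4 + 3·3 = 3
a_47 = 0·3 + 1·4 + 0·4 + 3·4 = 1
a_48 = 0·1 + 1·3 + 0·4 + 3·4 = 0
a_49 = 0·0 + 1·1 + 0·3 + 3·4 = 3
a_50 = 0·3 + 1·0 + 0·1 + 3·3 = 4
a_51 = 0·4 + 1·3 + 0·0 + 3·1 = 1
(a_48, a_49, a_50, a_51) = (0, 3, 4, 1) = (a_0, a_1, a_2, a_3), so the sequence has period 48.
252 ≡ 12 (mod 48), hence a_252 = a_12 = 0.

0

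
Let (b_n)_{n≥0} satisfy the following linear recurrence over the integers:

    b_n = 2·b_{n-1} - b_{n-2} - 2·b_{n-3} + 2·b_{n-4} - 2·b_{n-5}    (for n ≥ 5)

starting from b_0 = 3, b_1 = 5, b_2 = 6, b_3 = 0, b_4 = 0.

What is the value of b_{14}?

b_5 = 2·0 + -1·0 + -2·6 + 2·5 + -2·3 = -8
b_6 = 2·-8 + -1·0 + -2·0 + 2·6 + -2·5 = -14
b_7 = 2·-14 + -1·-8 + -2·0 + 2·0 + -2·6 = -32
b_8 = 2·-32 + -1·-14 + -2·-8 + 2·0 + -2·0 = -34
b_9 = 2·-34 + -1·-32 + -2·-14 + 2·-8 + -2·0 = -24
b_10 = 2·-24 + -1·-34 + -2·-32 + 2·-14 + -2·-8 = 38
b_11 = 2·38 + -1·-24 + -2·-34 + 2·-32 + -2·-14 = 132
b_12 = 2·132 + -1·38 + -2·-24 + 2·-34 + -2·-32 = 270
b_13 = 2·270 + -1·132 + -2·38 + 2·-24 + -2·-34 = 352
b_14 = 2·352 + -1·270 + -2·132 + 2·38 + -2·-24 = 294

294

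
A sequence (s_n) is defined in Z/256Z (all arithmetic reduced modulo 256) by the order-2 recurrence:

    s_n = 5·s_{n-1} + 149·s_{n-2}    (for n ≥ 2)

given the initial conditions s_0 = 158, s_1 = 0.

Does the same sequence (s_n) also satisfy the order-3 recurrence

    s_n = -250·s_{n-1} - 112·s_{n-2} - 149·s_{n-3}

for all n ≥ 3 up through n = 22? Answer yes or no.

yes

Terms s_0..s_22: 158, 0, 246, 206, 52, 234, 214, 96, 110, 6, 36, 50, 238, 192, 70, 30, 84, 26, 102, 32, 254, 150, 196
n=3: candidate gives 206, actual s_3 = 206 ✓
n=4: candidate gives 52, actual s_4 = 52 ✓
n=5: candidate gives 234, actual s_5 = 234 ✓
n=6: candidate gives 214, actual s_6 = 214 ✓
n=7: candidate gives 96, actual s_7 = 96 ✓
n=8: candidate gives 110, actual s_8 = 110 ✓
n=9: candidate gives 6, actual s_9 = 6 ✓
n=10: candidate gives 36, actual s_10 = 36 ✓
n=11: candidate gives 50, actual s_11 = 50 ✓
n=12: candidate gives 238, actual s_12 = 238 ✓
n=13: candidate gives 192, actual s_13 = 192 ✓
n=14: candidate gives 70, actual s_14 = 70 ✓
n=15: candidate gives 30, actual s_15 = 30 ✓
n=16: candidate gives 84, actual s_16 = 84 ✓
n=17: candidate gives 26, actual s_17 = 26 ✓
n=18: candidate gives 102, actual s_18 = 102 ✓
n=19: candidate gives 32, actual s_19 = 32 ✓
n=20: candidate gives 254, actual s_20 = 254 ✓
n=21: candidate gives 150, actual s_21 = 150 ✓
n=22: candidate gives 196, actual s_22 = 196 ✓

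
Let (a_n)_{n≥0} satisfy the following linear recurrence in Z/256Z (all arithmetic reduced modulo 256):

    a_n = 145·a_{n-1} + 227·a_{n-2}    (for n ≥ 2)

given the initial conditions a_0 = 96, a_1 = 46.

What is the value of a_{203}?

a_2 = 145·46 + 227·96 = 46
a_3 = 145·46 + 227·46 = 216
a_4 = 145·216 + 227·46 = 34
a_5 = 145·34 + 227·216 = 202
a_6 = 145·202 + 227·34 = 144
a_7 = 145·144 + 227·202 = 174
a_8 = 145·174 + 227·144 = 62
a_9 = 145·62 + 227·174 = 104
a_10 = 145·104 + 227·62 = 226
a_11 = 145·226 + 227·104 = 58
a_12 = 145·58 + 227·226 = 64
a_13 = 145·64 + 227·58 = 174
a_14 = 145·174 + 227·64 = 78
a_15 = 145·78 + 227·174 = 120
a_16 = 145·120 + 227·78 = 34
a_17 = 145·34 + 227·120 = 170
a_18 = 145·170 + 227·34 = 112
a_19 = 145·112 + 227·170 = 46
a_20 = 145·46 + 227·112 = 94
a_21 = 145·94 + 227·46 = 8
a_22 = 145·8 + 227·94 = 226
a_23 = 145·226 + 227·8 = 26
a_24 = 145·26 + 227·226 = 32
a_25 = 145·32 + 227·26 = 46
a_26 = 145·46 + 227·32 = 110
a_27 = 145·110 + 227·46 = 24
a_28 = 145·24 + 227·110 = 34
a_29 = 145·34 + 227·24 = 138
a_30 = 145·138 + 227·34 = 80
a_31 = 145·80 + 227·138 = 174
a_32 = 145·174 + 227·80 = 126
a_33 = 145·126 + 227·174 = 168
a_34 = 145·168 + 227·126 = 226
a_35 = 145·226 + 227·168 = 250
a_36 = 145·250 + 227·226 = 0
a_37 = 145·0 + 227·250 = 174
a_38 = 145·174 + 227·0 = 142
a_39 = 145·142 + 227·174 = 184
a_40 = 145·184 + 227·142 = 34
a_41 = 145·34 + 227·184 = 106
a_42 = 145·106 + 227·34 = 48
a_43 = 145·48 + 227·106 = 46
a_44 = 145·46 + 227·48 = 158
a_45 = 145·158 + 227·46 = 72
a_46 = 145·72 + 227·158 = 226
a_47 = 145·226 + 227·72 = 218
a_48 = 145·218 + 227·226 = 224
a_49 = 145·224 + 227·218 = 46
a_50 = 145·46 + 227·224 = 174
a_51 = 145·174 + 227·46 = 88
a_52 = 145·88 + 227·174 = 34
a_53 = 145·34 + 227·88 = 74
a_54 = 145·74 + 227·34 = 16
a_55 = 145·16 + 227·74 = 174
a_56 = 145·174 + 227·16 = 190
a_57 = 145·190 + 227·174 = 232
a_58 = 145·232 + 227·190 = 226
a_59 = 145·226 + 227·232 = 186
a_60 = 145·186 + 227·226 = 192
a_61 = 145·192 + 227·186 = 174
a_62 = 145·174 + 227·192 = 206
a_63 = 145·206 + 227·174 = 248
a_64 = 145·248 + 227·206 = 34
a_65 = 145·34 + 227·248 = 42
a_66 = 145·42 + 227·34 = 240
a_67 = 145·240 + 227·42 = 46
a_68 = 145·46 + 227·240 = 222
a_69 = 145·222 + 227·46 = 136
a_70 = 145·136 + 227·222 = 226
a_71 = 145·226 + 227·136 = 154
a_72 = 145·154 + 227·226 = 160
a_73 = 145·160 + 227·154 = 46
a_74 = 145·46 + 227·160 = 238
a_75 = 145·238 + 227·46 = 152
a_76 = 145·152 + 227·238 = 34
a_77 = 145·34 + 227·152 = 10
a_78 = 145·10 + 227·34 = 208
a_79 = 145·208 + 227·10 = 174
a_80 = 145·174 + 227·208 = 254
a_81 = 145·254 + 227·174 = 40
a_82 = 145·40 + 227·254 = 226
a_83 = 145·226 + 227·40 = 122
a_84 = 145·122 + 227·226 = 128
a_85 = 145·128 + 227·122 = 174
a_86 = 145·174 + 227·128 = 14
a_87 = 145·14 + 227·174 = 56
a_88 = 145·56 + 227·14 = 34
a_89 = 145·34 + 227·56 = 234
a_90 = 145·234 + 227·34 = 176
a_91 = 145·176 + 227·234 = 46
a_92 = 145·46 + 227·176 = 30
a_93 = 145·30 + 227·46 = 200
a_94 = 145·200 + 227·30 = 226
a_95 = 145·226 + 227·200 = 90
a_96 = 145·90 + 227·226 = 96
a_97 = 145·96 + 227·90 = 46
(a_96, a_97) = (96, 46) = (a_0, a_1), so the sequence has period 96.
203 ≡ 11 (mod 96), hence a_203 = a_11 = 58.

58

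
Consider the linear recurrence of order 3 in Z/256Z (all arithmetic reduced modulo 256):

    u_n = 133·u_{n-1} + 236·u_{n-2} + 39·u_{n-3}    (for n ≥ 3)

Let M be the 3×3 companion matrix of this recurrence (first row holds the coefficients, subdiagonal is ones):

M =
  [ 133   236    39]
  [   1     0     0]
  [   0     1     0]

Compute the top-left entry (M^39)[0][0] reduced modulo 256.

(M^39)[0][0] is the top entry after applying M 39 times to the unit state (1, 0, 0). Equivalently it is h_{41} for the auxiliary sequence (h_n) obeying the same recurrence with h_2 = 1 and h_i = 0 for 0 ≤ i < 2:
h_3 = 133·1 + 236·0 + 39·0 = 133
h_4 = 133·133 + 236·1 + 39·0 = 5
h_5 = 133·5 + 236·133 + 39·1 = 92
h_6 = 133·92 + 236·5 + 39·133 = 171
h_7 = 133·171 + 236·92 + 39·5 = 106
h_8 = 133·106 + 236·171 + 39·92 = 186
h_9 = 133·186 + 236·106 + 39·171 = 103
h_10 = 133·103 + 236·186 + 39·106 = 33
h_11 = 133·33 + 236·103 + 39·186 = 111
h_12 = 133·111 + 236·33 + 39·103 = 200
h_13 = 133·200 + 236·111 + 39·33 = 67
h_14 = 133·67 + 236·200 + 39·111 = 24
h_15 = 133·24 + 236·67 + 39·200 = 180
h_16 = 133·180 + 236·24 + 39·67 = 217
h_17 = 133·217 + 236·180 + 39·24 = 85
h_18 = 133·85 + 236·217 + 39·180 = 161
h_19 = 133·161 + 236·85 + 39·217 = 16
h_20 = 133·16 + 236·161 + 39·85 = 175
h_21 = 133·175 + 236·16 + 39·161 = 50
h_22 = 133·50 + 236·175 + 39·16 = 190
h_23 = 133·190 + 236·50 + 39·175 = 119
h_24 = 133·119 + 236·190 + 39·50 = 153
h_25 = 133·153 + 236·119 + 39·190 = 35
h_26 = 133·35 + 236·153 + 39·119 = 92
h_27 = 133·92 + 236·35 + 39·153 = 95
h_28 = 133·95 + 236·92 + 39·35 = 128
h_29 = 133·128 + 236·95 + 39·92 = 24
h_30 = 133·24 + 236·128 + 39·95 = 241
h_31 = 133·241 + 236·24 + 39·128 = 213
h_32 = 133·213 + 236·241 + 39·24 = 125
h_33 = 133·125 + 236·213 + 39·241 = 4
h_34 = 133·4 + 236·125 + 39·213 = 195
h_35 = 133·195 + 236·4 + 39·125 = 10
h_36 = 133·10 + 236·195 + 39·4 = 146
h_37 = 133·146 + 236·10 + 39·195 = 199
h_38 = 133·199 + 236·146 + 39·10 = 129
h_39 = 133·129 + 236·199 + 39·146 = 183
h_40 = 133·183 + 236·129 + 39·199 = 80
h_41 = 133·80 + 236·183 + 39·129 = 235

235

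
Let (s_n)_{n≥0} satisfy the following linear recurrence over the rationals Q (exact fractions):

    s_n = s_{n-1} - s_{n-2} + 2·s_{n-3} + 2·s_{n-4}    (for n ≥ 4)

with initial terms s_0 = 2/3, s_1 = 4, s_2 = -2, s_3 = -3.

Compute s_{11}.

s_4 = 1·-3 + -1·-2 + 2·4 + 2·2/3 = 25/3
s_5 = 1·25/3 + -1·-3 + 2·-2 + 2·4 = 46/3
s_6 = 1·46/3 + -1·25/3 + 2·-3 + 2·-2 = -3
s_7 = 1·-3 + -1·46/3 + 2·25/3 + 2·-3 = -23/3
s_8 = 1·-23/3 + -1·-3 + 2·46/3 + 2·25/3 = 128/3
s_9 = 1·128/3 + -1·-23/3 + 2·-3 + 2·46/3 = 75
s_10 = 1·75 + -1·128/3 + 2·-23/3 + 2·-3 = 11
s_11 = 1·11 + -1·75 + 2·128/3 + 2·-23/3 = 6

6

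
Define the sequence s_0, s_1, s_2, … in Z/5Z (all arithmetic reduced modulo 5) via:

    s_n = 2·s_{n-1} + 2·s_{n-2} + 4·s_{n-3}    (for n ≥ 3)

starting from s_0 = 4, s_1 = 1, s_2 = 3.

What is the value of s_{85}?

1

s_3 = 2·3 + 2·1 + 4·4 = 4
s_4 = 2·4 + 2·3 + 4·1 = 3
s_5 = 2·3 + 2·4 + 4·3 = 1
s_6 = 2·1 + 2·3 + 4·4 = 4
s_7 = 2·4 + 2·1 + 4·3 = 2
s_8 = 2·2 + 2·4 + 4·1 = 1
s_9 = 2·1 + 2·2 + 4·4 = 2
s_10 = 2·2 + 2·1 + 4·2 = 4
s_11 = 2·4 + 2·2 + 4·1 = 1
s_12 = 2·1 + 2·4 + 4·2 = 3
(s_10, s_11, s_12) = (4, 1, 3) = (s_0, s_1, s_2), so the sequence has period 10.
85 ≡ 5 (mod 10), hence s_85 = s_5 = 1.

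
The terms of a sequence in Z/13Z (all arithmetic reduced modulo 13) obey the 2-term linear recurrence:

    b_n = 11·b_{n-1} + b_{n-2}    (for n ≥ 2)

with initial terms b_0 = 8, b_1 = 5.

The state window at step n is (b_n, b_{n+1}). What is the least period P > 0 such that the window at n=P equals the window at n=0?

n=0: window = (8, 5)
n=1: window = (5, 11)
n=2: window = (11, 9)
n=3: window = (9, 6)
n=4: window = (6, 10)
n=5: window = (10, 12)
n=6: window = (12, 12)
n=7: window = (12, 1)
n=8: window = (1, 10)
n=9: window = (10, 7)
n=10: window = (7, 9)
n=11: window = (9, 2)
n=12: window = (2, 5)
n=13: window = (5, 5)
n=14: window = (5, 8)
n=15: window = (8, 2)
n=16: window = (2, 4)
n=17: window = (4, 7)
n=18: window = (7, 3)
n=19: window = (3, 1)
n=20: window = (1, 1)
n=21: window = (1, 12)
n=22: window = (12, 3)
n=23: window = (3, 6)
n=24: window = (6, 4)
n=25: window = (4, 11)
n=26: window = (11, 8)
n=27: window = (8, 8)
n=28: window = (8, 5)
window at n=28 equals window at n=0 → period = 28

28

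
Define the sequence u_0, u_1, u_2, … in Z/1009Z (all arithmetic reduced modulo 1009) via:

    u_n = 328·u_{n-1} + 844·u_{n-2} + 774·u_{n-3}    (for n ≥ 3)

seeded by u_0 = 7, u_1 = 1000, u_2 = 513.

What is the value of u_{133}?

u_3 = 328·513 + 844·1000 + 774·7 = 610
u_4 = 328·610 + 844·513 + 774·1000 = 506
u_5 = 328·506 + 844·610 + 774·513 = 258
u_6 = 328·258 + 844·506 + 774·610 = 53
u_7 = 328·53 + 844·258 + 774·506 = 191
u_8 = 328·191 + 844·53 + 774·258 = 336
Continuing the recurrence:
  u_9 = 653;  u_10 = 851;  u_11 = 604;  u_12 = 97;  u_13 = 565;  u_14 = 132
  u_15 = 933;  u_16 = 119;  u_17 = 372;  u_18 = 170;  u_19 = 721;  u_20 = 947
  u_21 = 351;  u_22 = 319;  u_23 = 747;  u_24 = 924;  u_25 = 925;  u_26 = 620
  u_27 = 80;  u_28 = 184;  u_29 = 334;  u_30 = 861;  u_31 = 420;  u_32 = 952
  u_33 = 261;  u_34 = 349;  u_35 = 46;  u_36 = 95;  u_37 = 77;  u_38 = 789
  u_39 = 773;  u_40 = 328;  u_41 = 460;  u_42 = 870;  u_43 = 201;  u_44 = 943
  u_45 = 50;  u_46 = 235;  u_47 = 593;  u_48 = 701;  u_49 = 174;  u_50 = 825
  u_51 = 471;  u_52 = 680;  u_53 = 891;  u_54 = 751;  u_55 = 53;  u_56 = 910
  u_57 = 242;  u_58 = 518;  u_59 = 880;  u_60 = 1004;  u_61 = 833;  u_62 = 655
  u_63 = 877;  u_64 = 979;  u_65 = 284;  u_66 = 979;  u_67 = 800;  u_68 = 828
  u_69 = 329;  u_70 = 227;  u_71 = 148;  u_72 = 368;  u_73 = 561;  u_74 = 725
  u_75 = 233;  u_76 = 530;  u_77 = 335;  u_78 = 972;  u_79 = 758;  u_80 = 438
  u_81 = 46;  u_82 = 794;  u_83 = 580;  u_84 = 997;  u_85 = 330;  u_86 = 154
  u_87 = 900;  u_88 = 530;  u_89 = 249;  u_90 = 666;  u_91 = 345;  u_92 = 250
  u_93 = 744;  u_94 = 627;  u_95 = 939;  u_96 = 436;  u_97 = 150;  u_98 = 773
  u_99 = 209;  u_100 = 603;  u_101 = 815;  u_102 = 657;  u_103 = 865;  u_104 = 943
  u_105 = 76;  u_106 = 37;  u_107 = 980;  u_108 = 829;  u_109 = 617;  u_110 = 767
  u_111 = 361;  u_112 = 226;  u_113 = 803;  u_114 = 1008;  u_115 = 732;  u_116 = 97
  u_117 = 63;  u_118 = 133;  u_119 = 344;  u_120 = 407;  u_121 = 76;  u_122 = 31
  u_123 = 865;  u_124 = 423;  u_125 = 842;  u_126 = 79;  u_127 = 476;  u_128 = 718
  u_129 = 166;  u_130 = 693;  u_131 = 914
u_132 = 328·914 + 844·693 + 774·166 = 132
u_133 = 328·132 + 844·914 + 774·693 = 43

43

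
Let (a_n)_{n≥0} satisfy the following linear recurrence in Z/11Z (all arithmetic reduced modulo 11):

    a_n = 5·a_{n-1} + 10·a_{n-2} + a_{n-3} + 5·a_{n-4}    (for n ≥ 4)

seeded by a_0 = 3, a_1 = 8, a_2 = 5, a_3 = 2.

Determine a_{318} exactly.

5

a_4 = 5·2 + 10·5 + 1·8 + 5·3 = 6
a_5 = 5·6 + 10·2 + 1·5 + 5·8 = 7
a_6 = 5·7 + 10·6 + 1·2 + 5·5 = 1
a_7 = 5·1 + 10·7 + 1·6 + 5·2 = 3
a_8 = 5·3 + 10·1 + 1·7 + 5·6 = 7
a_9 = 5·7 + 10·3 + 1·1 + 5·7 = 2
Continuing the recurrence:
  a_10 = 0;  a_11 = 9;  a_12 = 5;  a_13 = 4;  a_14 = 2;  a_15 = 1
  a_16 = 10;  a_17 = 5;  a_18 = 4;  a_19 = 8;  a_20 = 3;  a_21 = 3
  a_22 = 7;  a_23 = 9;  a_24 = 1;  a_25 = 7;  a_26 = 1;  a_27 = 0
  a_28 = 0;  a_29 = 3;  a_30 = 9;  a_31 = 9;  a_32 = 6;  a_33 = 1
  a_34 = 9;  a_35 = 7;  a_36 = 2;  a_37 = 6;  a_38 = 3;  a_39 = 2
  a_40 = 1;  a_41 = 3;  a_42 = 9;  a_43 = 9;  a_44 = 0;  a_45 = 4
  a_46 = 8;  a_47 = 4;  a_48 = 5;  a_49 = 5;  a_50 = 9;  a_51 = 10
  a_52 = 5;  a_53 = 5;  a_54 = 9;  a_55 = 7;  a_56 = 1;  a_57 = 10
  a_58 = 2;  a_59 = 3;  a_60 = 6;  a_61 = 2;  a_62 = 6;  a_63 = 5
  a_64 = 7;  a_65 = 2;  a_66 = 5;  a_67 = 0;  a_68 = 10;  a_69 = 10
  a_70 = 10;  a_71 = 6;  a_72 = 3;  a_73 = 3;  a_74 = 2;  a_75 = 7
  a_76 = 7;  a_77 = 1;  a_78 = 4;  a_79 = 6;  a_80 = 7;  a_81 = 5
  a_82 = 0;  a_83 = 10;  a_84 = 2;  a_85 = 3;  a_86 = 1;  a_87 = 10
  a_88 = 7;  a_89 = 8;  a_90 = 4;  a_91 = 3;  a_92 = 10;  a_93 = 3
  a_94 = 6;  a_95 = 8;  a_96 = 10;  a_97 = 8;  a_98 = 2;  a_99 = 8
  a_100 = 8;  a_101 = 8;  a_102 = 6;  a_103 = 4;  a_104 = 7;  a_105 = 0
  a_106 = 5;  a_107 = 8;  a_108 = 4;  a_109 = 6;  a_110 = 4;  a_111 = 3
  a_112 = 4;  a_113 = 7;  a_114 = 10;  a_115 = 7;  a_116 = 8;  a_117 = 1
  a_118 = 10;  a_119 = 4;  a_120 = 7;  a_121 = 2;  a_122 = 2;  a_123 = 2
  a_124 = 1;  a_125 = 4;  a_126 = 9;  a_127 = 8;  a_128 = 7;  a_129 = 1
  a_130 = 7;  a_131 = 4;  a_132 = 5;  a_133 = 0;  a_134 = 1;  a_135 = 8
  a_136 = 9;  a_137 = 5;  a_138 = 7;  a_139 = 2;  a_140 = 9;  a_141 = 9
  a_142 = 7;  a_143 = 1;  a_144 = 8;  a_145 = 3;  a_146 = 10;  a_147 = 5
  a_148 = 3;  a_149 = 2;  a_150 = 7;  a_151 = 6;  a_152 = 7;  a_153 = 2
  a_154 = 0;  a_155 = 2;  a_156 = 3;  a_157 = 1;  a_158 = 4;  a_159 = 10
  a_160 = 7;  a_161 = 1;  a_162 = 6;  a_163 = 9;  a_164 = 9;  a_165 = 3
  a_166 = 1;  a_167 = 1;  a_168 = 8;  a_169 = 0;  a_170 = 9;  a_171 = 3
  a_172 = 2;  a_173 = 5;  a_174 = 5;  a_175 = 4;  a_176 = 8;  a_177 = 0
  a_178 = 10;  a_179 = 1;  a_180 = 2;  a_181 = 8;  a_182 = 1;  a_183 = 4
  a_184 = 4;  a_185 = 2;  a_186 = 4;  a_187 = 9;  a_188 = 8;  a_189 = 1
  a_190 = 4;  a_191 = 6;  a_192 = 1;  a_193 = 8;  a_194 = 10;  a_195 = 7
  a_196 = 5;  a_197 = 2;  a_198 = 7;  a_199 = 7;  a_200 = 0;  a_201 = 10
  a_202 = 4;  a_203 = 1;  a_204 = 0;  a_205 = 9;  a_206 = 0;  a_207 = 7
  a_208 = 0;  a_209 = 5;  a_210 = 10;  a_211 = 3;  a_212 = 10;  a_213 = 5
  a_214 = 2;  a_215 = 8;  a_216 = 5;  a_217 = 0;  a_218 = 2;  a_219 = 0
  a_220 = 1;  a_221 = 7;  a_222 = 0;  a_223 = 5;  a_224 = 4;  a_225 = 6
  a_226 = 9;  a_227 = 2;  a_228 = 5;  a_229 = 7;  a_230 = 0;  a_231 = 8
  a_232 = 6;  a_233 = 2;  a_234 = 1;  a_235 = 5;  a_236 = 1;  a_237 = 0
  a_238 = 9;  a_239 = 5;  a_240 = 10;  a_241 = 10;  a_242 = 2;  a_243 = 2
  a_244 = 2;  a_245 = 5;  a_246 = 2;  a_247 = 6;  a_248 = 10;  a_249 = 5
  a_250 = 9;  a_251 = 3;  a_252 = 6;  a_253 = 6;  a_254 = 6;  a_255 = 1
  a_256 = 2;  a_257 = 1;  a_258 = 1;  a_259 = 0;  a_260 = 10;  a_261 = 1
  a_262 = 0;  a_263 = 9;  a_264 = 8;  a_265 = 3;  a_266 = 5;  a_267 = 9
  a_268 = 6;  a_269 = 8;  a_270 = 2;  a_271 = 9;  a_272 = 4;  a_273 = 9
  a_274 = 5;  a_275 = 10;  a_276 = 8;  a_277 = 3;  a_278 = 9;  a_279 = 1
  a_280 = 6;  a_281 = 9;  a_282 = 8;  a_283 = 9;  a_284 = 10;  a_285 = 6
  a_286 = 3;  a_287 = 9;  a_288 = 10;  a_289 = 8;  a_290 = 10;  a_291 = 9
  a_292 = 5;  a_293 = 0;  a_294 = 10;  a_295 = 1;  a_296 = 9;  a_297 = 10
  a_298 = 4;  a_299 = 2;  a_300 = 6;  a_301 = 5;  a_302 = 8;  a_303 = 7
  a_304 = 7;  a_305 = 6;  a_306 = 4;  a_307 = 1;  a_308 = 9;  a_309 = 1
  a_310 = 6;  a_311 = 10;  a_312 = 2;  a_313 = 0;  a_314 = 5;  a_315 = 0
  a_316 = 5
a_317 = 5·5 + 10·0 + 1·5 + 5·0 = 8
a_318 = 5·8 + 10·5 + 1·0 + 5·5 = 5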